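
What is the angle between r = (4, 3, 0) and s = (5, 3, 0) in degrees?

r·s = 4·5 + 3·3 + 0·0 = 20 + 9 + 0 = 29
|r| = √(4² + 3² + 0²) = √25 ≈ 5
|s| = √(5² + 3² + 0²) = √34 ≈ 5.831
cos θ = (r·s)/(|r||s|) = 29/(5·5.831) ≈ 0.9947
θ = arccos(0.9947) ≈ 5.906°

5.906°


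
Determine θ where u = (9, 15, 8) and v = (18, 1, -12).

u·v = 9·18 + 15·1 + 8·(-12) = 162 + 15 - 96 = 81
|u| = √(9² + 15² + 8²) = √370 ≈ 19.24
|v| = √(18² + 1² + (-12)²) = √469 ≈ 21.66
cos θ = (u·v)/(|u||v|) = 81/(19.24·21.66) ≈ 0.1944
θ = arccos(0.1944) ≈ 78.79°

78.79°


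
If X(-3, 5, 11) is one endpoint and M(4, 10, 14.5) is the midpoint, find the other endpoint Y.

Y = 2M - X
  = (2·4 - (-3), 2·10 - 5, 2·14.5 - 11)
  = (8 + 3, 20 - 5, 29 - 11)
  = (11, 15, 18)

(11, 15, 18)


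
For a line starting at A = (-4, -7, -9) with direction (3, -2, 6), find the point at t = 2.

P(t) = A + t·d
  = (-4 + 3·2, -7 + (-2)·2, -9 + 6·2)
  = (-4 + 6, -7 - 4, -9 + 12)
  = (2, -11, 3)

(2, -11, 3)


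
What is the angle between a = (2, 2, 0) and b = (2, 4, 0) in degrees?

a·b = 2·2 + 2·4 + 0·0 = 4 + 8 + 0 = 12
|a| = √(2² + 2² + 0²) = √8 ≈ 2.828
|b| = √(2² + 4² + 0²) = √20 ≈ 4.472
cos θ = (a·b)/(|a||b|) = 12/(2.828·4.472) ≈ 0.9487
θ = arccos(0.9487) ≈ 18.43°

18.43°


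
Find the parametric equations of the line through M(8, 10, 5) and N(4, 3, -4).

Direction vector d = N - M = (4 - 8, 3 - 10, -4 - 5) = (-4, -7, -9)
Parametric form r = M + t·d:
x = 8 - 4t, y = 10 - 7t, z = 5 - 9t

x = 8 - 4t, y = 10 - 7t, z = 5 - 9t


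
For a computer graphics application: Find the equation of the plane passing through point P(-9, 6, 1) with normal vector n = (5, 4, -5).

The plane through P with normal n = (a, b, c) satisfies n·(r - P) = 0,
i.e. ax + by + cz = a·x₀ + b·y₀ + c·z₀.
d = 5·(-9) + 4·6 + (-5)·1
  = -45 + 24 - 5
  = -26
Equation: 5x + 4y - 5z = -26

5x + 4y - 5z = -26


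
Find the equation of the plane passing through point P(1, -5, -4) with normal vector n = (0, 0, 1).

The plane through P with normal n = (a, b, c) satisfies n·(r - P) = 0,
i.e. ax + by + cz = a·x₀ + b·y₀ + c·z₀.
d = 0·1 + 0·(-5) + 1·(-4)
  = 0 + 0 - 4
  = -4
Equation: z = -4

z = -4


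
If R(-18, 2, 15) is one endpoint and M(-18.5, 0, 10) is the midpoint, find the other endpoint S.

S = 2M - R
  = (2·(-18.5) - (-18), 2·0 - 2, 2·10 - 15)
  = (-37 + 18, 0 - 2, 20 - 15)
  = (-19, -2, 5)

(-19, -2, 5)


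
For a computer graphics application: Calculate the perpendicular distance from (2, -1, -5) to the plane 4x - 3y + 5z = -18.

distance = |a·x₀ + b·y₀ + c·z₀ - d| / √(a² + b² + c²)
  = |4·2 + (-3)·(-1) + 5·(-5) - (-18)| / √(4² + (-3)² + 5²)
  = |8 + 3 - 25 + 18| / √(16 + 9 + 25)
  = |4| / √50
  = 4 / 7.071
  ≈ 0.5657

0.5657


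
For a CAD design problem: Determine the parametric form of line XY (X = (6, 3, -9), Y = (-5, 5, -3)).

Direction vector d = Y - X = (-5 - 6, 5 - 3, -3 + 9) = (-11, 2, 6)
Parametric form r = X + t·d:
x = 6 - 11t, y = 3 + 2t, z = -9 + 6t

x = 6 - 11t, y = 3 + 2t, z = -9 + 6t


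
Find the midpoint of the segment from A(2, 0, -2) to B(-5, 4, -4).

M = ((x₁+x₂)/2, (y₁+y₂)/2, (z₁+z₂)/2)
  = ((2 - 5)/2, (0 + 4)/2, (-2 - 4)/2)
  = (-3/2, 4/2, -6/2)
  = (-1.5, 2, -3)

(-1.5, 2, -3)


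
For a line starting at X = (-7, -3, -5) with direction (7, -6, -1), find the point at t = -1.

P(t) = X + t·d
  = (-7 + 7·(-1), -3 + (-6)·(-1), -5 + (-1)·(-1))
  = (-7 - 7, -3 + 6, -5 + 1)
  = (-14, 3, -4)

(-14, 3, -4)


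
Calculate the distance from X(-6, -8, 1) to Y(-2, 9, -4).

d = √[(x₂-x₁)² + (y₂-y₁)² + (z₂-z₁)²]
  = √[4² + 17² + (-5)²]
  = √[16 + 289 + 25]
  = √330
  ≈ 18.17

18.17


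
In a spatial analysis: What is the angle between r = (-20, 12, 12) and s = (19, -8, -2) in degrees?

r·s = (-20)·19 + 12·(-8) + 12·(-2) = -380 - 96 - 24 = -500
|r| = √((-20)² + 12² + 12²) = √688 ≈ 26.23
|s| = √(19² + (-8)² + (-2)²) = √429 ≈ 20.71
cos θ = (r·s)/(|r||s|) = -500/(26.23·20.71) ≈ -0.9203
θ = arccos(-0.9203) ≈ 157°

157°


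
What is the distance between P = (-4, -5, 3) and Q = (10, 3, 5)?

d = √[(x₂-x₁)² + (y₂-y₁)² + (z₂-z₁)²]
  = √[14² + 8² + 2²]
  = √[196 + 64 + 4]
  = √264
  ≈ 16.25

16.25


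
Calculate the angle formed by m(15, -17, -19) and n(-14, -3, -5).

m·n = 15·(-14) + (-17)·(-3) + (-19)·(-5) = -210 + 51 + 95 = -64
|m| = √(15² + (-17)² + (-19)²) = √875 ≈ 29.58
|n| = √((-14)² + (-3)² + (-5)²) = √230 ≈ 15.17
cos θ = (m·n)/(|m||n|) = -64/(29.58·15.17) ≈ -0.1427
θ = arccos(-0.1427) ≈ 98.2°

98.2°


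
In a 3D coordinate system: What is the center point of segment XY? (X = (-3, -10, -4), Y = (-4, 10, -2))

M = ((x₁+x₂)/2, (y₁+y₂)/2, (z₁+z₂)/2)
  = ((-3 - 4)/2, (-10 + 10)/2, (-4 - 2)/2)
  = (-7/2, 0/2, -6/2)
  = (-3.5, 0, -3)

(-3.5, 0, -3)


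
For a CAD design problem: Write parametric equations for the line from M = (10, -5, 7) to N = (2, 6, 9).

Direction vector d = N - M = (2 - 10, 6 + 5, 9 - 7) = (-8, 11, 2)
Parametric form r = M + t·d:
x = 10 - 8t, y = -5 + 11t, z = 7 + 2t

x = 10 - 8t, y = -5 + 11t, z = 7 + 2t


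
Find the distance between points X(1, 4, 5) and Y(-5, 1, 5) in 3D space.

d = √[(x₂-x₁)² + (y₂-y₁)² + (z₂-z₁)²]
  = √[(-6)² + (-3)² + 0²]
  = √[36 + 9 + 0]
  = √45
  ≈ 6.708

6.708


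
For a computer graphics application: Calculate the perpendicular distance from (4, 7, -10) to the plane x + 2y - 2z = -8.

distance = |a·x₀ + b·y₀ + c·z₀ - d| / √(a² + b² + c²)
  = |1·4 + 2·7 + (-2)·(-10) - (-8)| / √(1² + 2² + (-2)²)
  = |4 + 14 + 20 + 8| / √(1 + 4 + 4)
  = |46| / √9
  = 46 / 3
  ≈ 15.33

15.33


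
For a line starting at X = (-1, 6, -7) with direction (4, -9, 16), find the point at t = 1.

P(t) = X + t·d
  = (-1 + 4·1, 6 + (-9)·1, -7 + 16·1)
  = (-1 + 4, 6 - 9, -7 + 16)
  = (3, -3, 9)

(3, -3, 9)


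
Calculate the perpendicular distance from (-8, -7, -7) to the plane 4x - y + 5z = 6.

distance = |a·x₀ + b·y₀ + c·z₀ - d| / √(a² + b² + c²)
  = |4·(-8) + (-1)·(-7) + 5·(-7) - 6| / √(4² + (-1)² + 5²)
  = |-32 + 7 - 35 - 6| / √(16 + 1 + 25)
  = |-66| / √42
  = 66 / 6.481
  ≈ 10.18

10.18


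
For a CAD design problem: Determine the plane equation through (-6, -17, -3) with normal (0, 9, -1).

The plane through P with normal n = (a, b, c) satisfies n·(r - P) = 0,
i.e. ax + by + cz = a·x₀ + b·y₀ + c·z₀.
d = 0·(-6) + 9·(-17) + (-1)·(-3)
  = 0 - 153 + 3
  = -150
Equation: 9y - z = -150

9y - z = -150


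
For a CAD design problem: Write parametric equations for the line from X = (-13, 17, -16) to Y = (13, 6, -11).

Direction vector d = Y - X = (13 + 13, 6 - 17, -11 + 16) = (26, -11, 5)
Parametric form r = X + t·d:
x = -13 + 26t, y = 17 - 11t, z = -16 + 5t

x = -13 + 26t, y = 17 - 11t, z = -16 + 5t


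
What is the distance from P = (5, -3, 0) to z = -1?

distance = |a·x₀ + b·y₀ + c·z₀ - d| / √(a² + b² + c²)
  = |0·5 + 0·(-3) + 1·0 - (-1)| / √(0² + 0² + 1²)
  = |0 + 0 + 0 + 1| / √(0 + 0 + 1)
  = |1| / √1
  = 1 / 1
  ≈ 1

1


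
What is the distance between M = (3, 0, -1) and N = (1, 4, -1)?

d = √[(x₂-x₁)² + (y₂-y₁)² + (z₂-z₁)²]
  = √[(-2)² + 4² + 0²]
  = √[4 + 16 + 0]
  = √20
  ≈ 4.472

4.472


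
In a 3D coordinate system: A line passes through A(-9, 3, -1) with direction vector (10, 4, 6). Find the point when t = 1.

P(t) = A + t·d
  = (-9 + 10·1, 3 + 4·1, -1 + 6·1)
  = (-9 + 10, 3 + 4, -1 + 6)
  = (1, 7, 5)

(1, 7, 5)


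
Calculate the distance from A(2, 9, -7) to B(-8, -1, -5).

d = √[(x₂-x₁)² + (y₂-y₁)² + (z₂-z₁)²]
  = √[(-10)² + (-10)² + 2²]
  = √[100 + 100 + 4]
  = √204
  ≈ 14.28

14.28


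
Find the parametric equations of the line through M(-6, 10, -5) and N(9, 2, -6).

Direction vector d = N - M = (9 + 6, 2 - 10, -6 + 5) = (15, -8, -1)
Parametric form r = M + t·d:
x = -6 + 15t, y = 10 - 8t, z = -5 - t

x = -6 + 15t, y = 10 - 8t, z = -5 - t


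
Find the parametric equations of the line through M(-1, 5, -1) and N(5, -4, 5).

Direction vector d = N - M = (5 + 1, -4 - 5, 5 + 1) = (6, -9, 6)
Parametric form r = M + t·d:
x = -1 + 6t, y = 5 - 9t, z = -1 + 6t

x = -1 + 6t, y = 5 - 9t, z = -1 + 6t


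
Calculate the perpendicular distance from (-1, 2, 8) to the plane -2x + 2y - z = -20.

distance = |a·x₀ + b·y₀ + c·z₀ - d| / √(a² + b² + c²)
  = |(-2)·(-1) + 2·2 + (-1)·8 - (-20)| / √((-2)² + 2² + (-1)²)
  = |2 + 4 - 8 + 20| / √(4 + 4 + 1)
  = |18| / √9
  = 18 / 3
  ≈ 6

6


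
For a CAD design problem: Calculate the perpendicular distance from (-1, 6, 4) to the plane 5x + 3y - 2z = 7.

distance = |a·x₀ + b·y₀ + c·z₀ - d| / √(a² + b² + c²)
  = |5·(-1) + 3·6 + (-2)·4 - 7| / √(5² + 3² + (-2)²)
  = |-5 + 18 - 8 - 7| / √(25 + 9 + 4)
  = |-2| / √38
  = 2 / 6.164
  ≈ 0.3244

0.3244


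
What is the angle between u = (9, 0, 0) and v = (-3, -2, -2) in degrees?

u·v = 9·(-3) + 0·(-2) + 0·(-2) = -27 + 0 + 0 = -27
|u| = √(9² + 0² + 0²) = √81 ≈ 9
|v| = √((-3)² + (-2)² + (-2)²) = √17 ≈ 4.123
cos θ = (u·v)/(|u||v|) = -27/(9·4.123) ≈ -0.7276
θ = arccos(-0.7276) ≈ 136.7°

136.7°


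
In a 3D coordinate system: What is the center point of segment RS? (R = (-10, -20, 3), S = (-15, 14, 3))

M = ((x₁+x₂)/2, (y₁+y₂)/2, (z₁+z₂)/2)
  = ((-10 - 15)/2, (-20 + 14)/2, (3 + 3)/2)
  = (-25/2, -6/2, 6/2)
  = (-12.5, -3, 3)

(-12.5, -3, 3)


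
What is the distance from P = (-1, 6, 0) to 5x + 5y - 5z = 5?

distance = |a·x₀ + b·y₀ + c·z₀ - d| / √(a² + b² + c²)
  = |5·(-1) + 5·6 + (-5)·0 - 5| / √(5² + 5² + (-5)²)
  = |-5 + 30 + 0 - 5| / √(25 + 25 + 25)
  = |20| / √75
  = 20 / 8.66
  ≈ 2.309

2.309


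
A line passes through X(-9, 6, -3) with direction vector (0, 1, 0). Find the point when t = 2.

P(t) = X + t·d
  = (-9 + 0·2, 6 + 1·2, -3 + 0·2)
  = (-9 + 0, 6 + 2, -3 + 0)
  = (-9, 8, -3)

(-9, 8, -3)


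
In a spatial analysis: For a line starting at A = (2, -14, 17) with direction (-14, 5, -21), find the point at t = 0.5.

P(t) = A + t·d
  = (2 + (-14)·0.5, -14 + 5·0.5, 17 + (-21)·0.5)
  = (2 - 7, -14 + 2.5, 17 - 10.5)
  = (-5, -11.5, 6.5)

(-5, -11.5, 6.5)


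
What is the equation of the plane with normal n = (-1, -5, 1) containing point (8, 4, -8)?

The plane through P with normal n = (a, b, c) satisfies n·(r - P) = 0,
i.e. ax + by + cz = a·x₀ + b·y₀ + c·z₀.
d = (-1)·8 + (-5)·4 + 1·(-8)
  = -8 - 20 - 8
  = -36
Equation: -x - 5y + z = -36

-x - 5y + z = -36


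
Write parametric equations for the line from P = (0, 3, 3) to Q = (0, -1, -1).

Direction vector d = Q - P = (0 + 0, -1 - 3, -1 - 3) = (0, -4, -4)
Parametric form r = P + t·d:
x = 0, y = 3 - 4t, z = 3 - 4t

x = 0, y = 3 - 4t, z = 3 - 4t


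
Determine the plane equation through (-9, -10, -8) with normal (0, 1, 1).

The plane through P with normal n = (a, b, c) satisfies n·(r - P) = 0,
i.e. ax + by + cz = a·x₀ + b·y₀ + c·z₀.
d = 0·(-9) + 1·(-10) + 1·(-8)
  = 0 - 10 - 8
  = -18
Equation: y + z = -18

y + z = -18


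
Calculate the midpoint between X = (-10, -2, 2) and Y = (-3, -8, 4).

M = ((x₁+x₂)/2, (y₁+y₂)/2, (z₁+z₂)/2)
  = ((-10 - 3)/2, (-2 - 8)/2, (2 + 4)/2)
  = (-13/2, -10/2, 6/2)
  = (-6.5, -5, 3)

(-6.5, -5, 3)


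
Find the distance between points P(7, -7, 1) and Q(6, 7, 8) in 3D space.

d = √[(x₂-x₁)² + (y₂-y₁)² + (z₂-z₁)²]
  = √[(-1)² + 14² + 7²]
  = √[1 + 196 + 49]
  = √246
  ≈ 15.68

15.68


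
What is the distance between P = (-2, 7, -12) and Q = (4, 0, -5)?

d = √[(x₂-x₁)² + (y₂-y₁)² + (z₂-z₁)²]
  = √[6² + (-7)² + 7²]
  = √[36 + 49 + 49]
  = √134
  ≈ 11.58

11.58


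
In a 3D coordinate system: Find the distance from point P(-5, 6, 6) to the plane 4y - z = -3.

distance = |a·x₀ + b·y₀ + c·z₀ - d| / √(a² + b² + c²)
  = |0·(-5) + 4·6 + (-1)·6 - (-3)| / √(0² + 4² + (-1)²)
  = |0 + 24 - 6 + 3| / √(0 + 16 + 1)
  = |21| / √17
  = 21 / 4.123
  ≈ 5.093

5.093


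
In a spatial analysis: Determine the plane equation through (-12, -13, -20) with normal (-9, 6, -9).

The plane through P with normal n = (a, b, c) satisfies n·(r - P) = 0,
i.e. ax + by + cz = a·x₀ + b·y₀ + c·z₀.
d = (-9)·(-12) + 6·(-13) + (-9)·(-20)
  = 108 - 78 + 180
  = 210
Equation: -9x + 6y - 9z = 210

-9x + 6y - 9z = 210


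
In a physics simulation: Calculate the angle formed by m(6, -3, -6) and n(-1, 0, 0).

m·n = 6·(-1) + (-3)·0 + (-6)·0 = -6 + 0 + 0 = -6
|m| = √(6² + (-3)² + (-6)²) = √81 ≈ 9
|n| = √((-1)² + 0² + 0²) = √1 ≈ 1
cos θ = (m·n)/(|m||n|) = -6/(9·1) ≈ -0.6667
θ = arccos(-0.6667) ≈ 131.8°

131.8°


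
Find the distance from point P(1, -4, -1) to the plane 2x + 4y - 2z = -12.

distance = |a·x₀ + b·y₀ + c·z₀ - d| / √(a² + b² + c²)
  = |2·1 + 4·(-4) + (-2)·(-1) - (-12)| / √(2² + 4² + (-2)²)
  = |2 - 16 + 2 + 12| / √(4 + 16 + 4)
  = |0| / √24
  = 0 / 4.899
  ≈ 0

0


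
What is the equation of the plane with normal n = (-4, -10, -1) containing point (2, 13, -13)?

The plane through P with normal n = (a, b, c) satisfies n·(r - P) = 0,
i.e. ax + by + cz = a·x₀ + b·y₀ + c·z₀.
d = (-4)·2 + (-10)·13 + (-1)·(-13)
  = -8 - 130 + 13
  = -125
Equation: -4x - 10y - z = -125

-4x - 10y - z = -125


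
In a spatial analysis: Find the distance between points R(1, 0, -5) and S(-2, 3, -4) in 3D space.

d = √[(x₂-x₁)² + (y₂-y₁)² + (z₂-z₁)²]
  = √[(-3)² + 3² + 1²]
  = √[9 + 9 + 1]
  = √19
  ≈ 4.359

4.359


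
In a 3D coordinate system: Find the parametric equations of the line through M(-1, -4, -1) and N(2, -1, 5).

Direction vector d = N - M = (2 + 1, -1 + 4, 5 + 1) = (3, 3, 6)
Parametric form r = M + t·d:
x = -1 + 3t, y = -4 + 3t, z = -1 + 6t

x = -1 + 3t, y = -4 + 3t, z = -1 + 6t


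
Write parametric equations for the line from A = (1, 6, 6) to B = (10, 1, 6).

Direction vector d = B - A = (10 - 1, 1 - 6, 6 - 6) = (9, -5, 0)
Parametric form r = A + t·d:
x = 1 + 9t, y = 6 - 5t, z = 6

x = 1 + 9t, y = 6 - 5t, z = 6


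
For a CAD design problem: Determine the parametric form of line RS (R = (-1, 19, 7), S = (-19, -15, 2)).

Direction vector d = S - R = (-19 + 1, -15 - 19, 2 - 7) = (-18, -34, -5)
Parametric form r = R + t·d:
x = -1 - 18t, y = 19 - 34t, z = 7 - 5t

x = -1 - 18t, y = 19 - 34t, z = 7 - 5t


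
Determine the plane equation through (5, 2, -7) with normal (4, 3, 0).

The plane through P with normal n = (a, b, c) satisfies n·(r - P) = 0,
i.e. ax + by + cz = a·x₀ + b·y₀ + c·z₀.
d = 4·5 + 3·2 + 0·(-7)
  = 20 + 6 + 0
  = 26
Equation: 4x + 3y = 26

4x + 3y = 26


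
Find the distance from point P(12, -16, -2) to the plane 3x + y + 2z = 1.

distance = |a·x₀ + b·y₀ + c·z₀ - d| / √(a² + b² + c²)
  = |3·12 + 1·(-16) + 2·(-2) - 1| / √(3² + 1² + 2²)
  = |36 - 16 - 4 - 1| / √(9 + 1 + 4)
  = |15| / √14
  = 15 / 3.742
  ≈ 4.009

4.009


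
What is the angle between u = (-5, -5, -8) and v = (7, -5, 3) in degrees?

u·v = (-5)·7 + (-5)·(-5) + (-8)·3 = -35 + 25 - 24 = -34
|u| = √((-5)² + (-5)² + (-8)²) = √114 ≈ 10.68
|v| = √(7² + (-5)² + 3²) = √83 ≈ 9.11
cos θ = (u·v)/(|u||v|) = -34/(10.68·9.11) ≈ -0.3495
θ = arccos(-0.3495) ≈ 110.5°

110.5°


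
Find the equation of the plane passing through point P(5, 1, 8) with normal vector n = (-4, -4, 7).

The plane through P with normal n = (a, b, c) satisfies n·(r - P) = 0,
i.e. ax + by + cz = a·x₀ + b·y₀ + c·z₀.
d = (-4)·5 + (-4)·1 + 7·8
  = -20 - 4 + 56
  = 32
Equation: -4x - 4y + 7z = 32

-4x - 4y + 7z = 32


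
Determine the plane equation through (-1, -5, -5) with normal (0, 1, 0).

The plane through P with normal n = (a, b, c) satisfies n·(r - P) = 0,
i.e. ax + by + cz = a·x₀ + b·y₀ + c·z₀.
d = 0·(-1) + 1·(-5) + 0·(-5)
  = 0 - 5 + 0
  = -5
Equation: y = -5

y = -5


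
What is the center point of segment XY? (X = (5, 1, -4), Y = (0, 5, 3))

M = ((x₁+x₂)/2, (y₁+y₂)/2, (z₁+z₂)/2)
  = ((5 + 0)/2, (1 + 5)/2, (-4 + 3)/2)
  = (5/2, 6/2, -1/2)
  = (2.5, 3, -0.5)

(2.5, 3, -0.5)


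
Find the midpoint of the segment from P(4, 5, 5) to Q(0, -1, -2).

M = ((x₁+x₂)/2, (y₁+y₂)/2, (z₁+z₂)/2)
  = ((4 + 0)/2, (5 - 1)/2, (5 - 2)/2)
  = (4/2, 4/2, 3/2)
  = (2, 2, 1.5)

(2, 2, 1.5)


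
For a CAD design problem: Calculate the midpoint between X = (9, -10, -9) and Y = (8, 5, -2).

M = ((x₁+x₂)/2, (y₁+y₂)/2, (z₁+z₂)/2)
  = ((9 + 8)/2, (-10 + 5)/2, (-9 - 2)/2)
  = (17/2, -5/2, -11/2)
  = (8.5, -2.5, -5.5)

(8.5, -2.5, -5.5)


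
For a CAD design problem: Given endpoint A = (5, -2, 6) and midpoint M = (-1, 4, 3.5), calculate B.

B = 2M - A
  = (2·(-1) - 5, 2·4 - (-2), 2·3.5 - 6)
  = (-2 - 5, 8 + 2, 7 - 6)
  = (-7, 10, 1)

(-7, 10, 1)


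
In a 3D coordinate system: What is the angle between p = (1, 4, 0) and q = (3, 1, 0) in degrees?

p·q = 1·3 + 4·1 + 0·0 = 3 + 4 + 0 = 7
|p| = √(1² + 4² + 0²) = √17 ≈ 4.123
|q| = √(3² + 1² + 0²) = √10 ≈ 3.162
cos θ = (p·q)/(|p||q|) = 7/(4.123·3.162) ≈ 0.5369
θ = arccos(0.5369) ≈ 57.53°

57.53°


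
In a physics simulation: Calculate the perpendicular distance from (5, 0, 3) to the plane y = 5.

distance = |a·x₀ + b·y₀ + c·z₀ - d| / √(a² + b² + c²)
  = |0·5 + 1·0 + 0·3 - 5| / √(0² + 1² + 0²)
  = |0 + 0 + 0 - 5| / √(0 + 1 + 0)
  = |-5| / √1
  = 5 / 1
  ≈ 5

5


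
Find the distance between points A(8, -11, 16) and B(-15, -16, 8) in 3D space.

d = √[(x₂-x₁)² + (y₂-y₁)² + (z₂-z₁)²]
  = √[(-23)² + (-5)² + (-8)²]
  = √[529 + 25 + 64]
  = √618
  ≈ 24.86

24.86


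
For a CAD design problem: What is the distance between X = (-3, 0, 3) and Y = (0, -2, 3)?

d = √[(x₂-x₁)² + (y₂-y₁)² + (z₂-z₁)²]
  = √[3² + (-2)² + 0²]
  = √[9 + 4 + 0]
  = √13
  ≈ 3.606

3.606


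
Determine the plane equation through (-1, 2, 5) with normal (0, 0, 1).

The plane through P with normal n = (a, b, c) satisfies n·(r - P) = 0,
i.e. ax + by + cz = a·x₀ + b·y₀ + c·z₀.
d = 0·(-1) + 0·2 + 1·5
  = 0 + 0 + 5
  = 5
Equation: z = 5

z = 5


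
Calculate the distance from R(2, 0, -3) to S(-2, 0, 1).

d = √[(x₂-x₁)² + (y₂-y₁)² + (z₂-z₁)²]
  = √[(-4)² + 0² + 4²]
  = √[16 + 0 + 16]
  = √32
  ≈ 5.657

5.657


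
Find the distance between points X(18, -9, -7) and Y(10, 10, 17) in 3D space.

d = √[(x₂-x₁)² + (y₂-y₁)² + (z₂-z₁)²]
  = √[(-8)² + 19² + 24²]
  = √[64 + 361 + 576]
  = √1001
  ≈ 31.64

31.64


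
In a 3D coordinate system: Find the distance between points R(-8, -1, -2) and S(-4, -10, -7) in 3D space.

d = √[(x₂-x₁)² + (y₂-y₁)² + (z₂-z₁)²]
  = √[4² + (-9)² + (-5)²]
  = √[16 + 81 + 25]
  = √122
  ≈ 11.05

11.05


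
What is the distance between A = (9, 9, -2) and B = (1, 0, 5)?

d = √[(x₂-x₁)² + (y₂-y₁)² + (z₂-z₁)²]
  = √[(-8)² + (-9)² + 7²]
  = √[64 + 81 + 49]
  = √194
  ≈ 13.93

13.93


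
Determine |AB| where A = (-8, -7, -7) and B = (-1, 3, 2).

d = √[(x₂-x₁)² + (y₂-y₁)² + (z₂-z₁)²]
  = √[7² + 10² + 9²]
  = √[49 + 100 + 81]
  = √230
  ≈ 15.17

15.17


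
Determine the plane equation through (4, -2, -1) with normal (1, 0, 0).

The plane through P with normal n = (a, b, c) satisfies n·(r - P) = 0,
i.e. ax + by + cz = a·x₀ + b·y₀ + c·z₀.
d = 1·4 + 0·(-2) + 0·(-1)
  = 4 + 0 + 0
  = 4
Equation: x = 4

x = 4


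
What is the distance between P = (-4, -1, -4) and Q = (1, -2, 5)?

d = √[(x₂-x₁)² + (y₂-y₁)² + (z₂-z₁)²]
  = √[5² + (-1)² + 9²]
  = √[25 + 1 + 81]
  = √107
  ≈ 10.34

10.34


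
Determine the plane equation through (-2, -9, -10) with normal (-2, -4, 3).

The plane through P with normal n = (a, b, c) satisfies n·(r - P) = 0,
i.e. ax + by + cz = a·x₀ + b·y₀ + c·z₀.
d = (-2)·(-2) + (-4)·(-9) + 3·(-10)
  = 4 + 36 - 30
  = 10
Equation: -2x - 4y + 3z = 10

-2x - 4y + 3z = 10


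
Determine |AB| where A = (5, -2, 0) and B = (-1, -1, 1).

d = √[(x₂-x₁)² + (y₂-y₁)² + (z₂-z₁)²]
  = √[(-6)² + 1² + 1²]
  = √[36 + 1 + 1]
  = √38
  ≈ 6.164

6.164


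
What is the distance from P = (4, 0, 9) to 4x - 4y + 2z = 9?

distance = |a·x₀ + b·y₀ + c·z₀ - d| / √(a² + b² + c²)
  = |4·4 + (-4)·0 + 2·9 - 9| / √(4² + (-4)² + 2²)
  = |16 + 0 + 18 - 9| / √(16 + 16 + 4)
  = |25| / √36
  = 25 / 6
  ≈ 4.167

4.167


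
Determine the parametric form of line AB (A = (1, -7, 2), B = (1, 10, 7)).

Direction vector d = B - A = (1 - 1, 10 + 7, 7 - 2) = (0, 17, 5)
Parametric form r = A + t·d:
x = 1, y = -7 + 17t, z = 2 + 5t

x = 1, y = -7 + 17t, z = 2 + 5t


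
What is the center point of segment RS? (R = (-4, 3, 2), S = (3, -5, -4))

M = ((x₁+x₂)/2, (y₁+y₂)/2, (z₁+z₂)/2)
  = ((-4 + 3)/2, (3 - 5)/2, (2 - 4)/2)
  = (-1/2, -2/2, -2/2)
  = (-0.5, -1, -1)

(-0.5, -1, -1)


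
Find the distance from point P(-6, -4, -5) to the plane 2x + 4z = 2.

distance = |a·x₀ + b·y₀ + c·z₀ - d| / √(a² + b² + c²)
  = |2·(-6) + 0·(-4) + 4·(-5) - 2| / √(2² + 0² + 4²)
  = |-12 + 0 - 20 - 2| / √(4 + 0 + 16)
  = |-34| / √20
  = 34 / 4.472
  ≈ 7.603

7.603


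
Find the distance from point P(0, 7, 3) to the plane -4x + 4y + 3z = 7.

distance = |a·x₀ + b·y₀ + c·z₀ - d| / √(a² + b² + c²)
  = |(-4)·0 + 4·7 + 3·3 - 7| / √((-4)² + 4² + 3²)
  = |0 + 28 + 9 - 7| / √(16 + 16 + 9)
  = |30| / √41
  = 30 / 6.403
  ≈ 4.685

4.685


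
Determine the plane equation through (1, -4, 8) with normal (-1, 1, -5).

The plane through P with normal n = (a, b, c) satisfies n·(r - P) = 0,
i.e. ax + by + cz = a·x₀ + b·y₀ + c·z₀.
d = (-1)·1 + 1·(-4) + (-5)·8
  = -1 - 4 - 40
  = -45
Equation: -x + y - 5z = -45

-x + y - 5z = -45


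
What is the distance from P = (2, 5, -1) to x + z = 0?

distance = |a·x₀ + b·y₀ + c·z₀ - d| / √(a² + b² + c²)
  = |1·2 + 0·5 + 1·(-1) - 0| / √(1² + 0² + 1²)
  = |2 + 0 - 1 + 0| / √(1 + 0 + 1)
  = |1| / √2
  = 1 / 1.414
  ≈ 0.7071

0.7071


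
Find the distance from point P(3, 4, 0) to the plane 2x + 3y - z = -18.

distance = |a·x₀ + b·y₀ + c·z₀ - d| / √(a² + b² + c²)
  = |2·3 + 3·4 + (-1)·0 - (-18)| / √(2² + 3² + (-1)²)
  = |6 + 12 + 0 + 18| / √(4 + 9 + 1)
  = |36| / √14
  = 36 / 3.742
  ≈ 9.621

9.621


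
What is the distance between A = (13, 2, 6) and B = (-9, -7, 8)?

d = √[(x₂-x₁)² + (y₂-y₁)² + (z₂-z₁)²]
  = √[(-22)² + (-9)² + 2²]
  = √[484 + 81 + 4]
  = √569
  ≈ 23.85

23.85


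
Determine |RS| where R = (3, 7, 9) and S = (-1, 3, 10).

d = √[(x₂-x₁)² + (y₂-y₁)² + (z₂-z₁)²]
  = √[(-4)² + (-4)² + 1²]
  = √[16 + 16 + 1]
  = √33
  ≈ 5.745

5.745


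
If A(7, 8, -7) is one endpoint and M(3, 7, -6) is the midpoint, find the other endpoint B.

B = 2M - A
  = (2·3 - 7, 2·7 - 8, 2·(-6) - (-7))
  = (6 - 7, 14 - 8, -12 + 7)
  = (-1, 6, -5)

(-1, 6, -5)


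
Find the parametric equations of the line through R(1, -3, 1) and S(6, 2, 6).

Direction vector d = S - R = (6 - 1, 2 + 3, 6 - 1) = (5, 5, 5)
Parametric form r = R + t·d:
x = 1 + 5t, y = -3 + 5t, z = 1 + 5t

x = 1 + 5t, y = -3 + 5t, z = 1 + 5t


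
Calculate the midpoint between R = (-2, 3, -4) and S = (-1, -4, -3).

M = ((x₁+x₂)/2, (y₁+y₂)/2, (z₁+z₂)/2)
  = ((-2 - 1)/2, (3 - 4)/2, (-4 - 3)/2)
  = (-3/2, -1/2, -7/2)
  = (-1.5, -0.5, -3.5)

(-1.5, -0.5, -3.5)


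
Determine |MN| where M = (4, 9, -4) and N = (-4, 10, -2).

d = √[(x₂-x₁)² + (y₂-y₁)² + (z₂-z₁)²]
  = √[(-8)² + 1² + 2²]
  = √[64 + 1 + 4]
  = √69
  ≈ 8.307

8.307


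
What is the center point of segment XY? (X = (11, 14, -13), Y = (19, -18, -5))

M = ((x₁+x₂)/2, (y₁+y₂)/2, (z₁+z₂)/2)
  = ((11 + 19)/2, (14 - 18)/2, (-13 - 5)/2)
  = (30/2, -4/2, -18/2)
  = (15, -2, -9)

(15, -2, -9)


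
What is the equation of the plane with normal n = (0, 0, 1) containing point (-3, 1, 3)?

The plane through P with normal n = (a, b, c) satisfies n·(r - P) = 0,
i.e. ax + by + cz = a·x₀ + b·y₀ + c·z₀.
d = 0·(-3) + 0·1 + 1·3
  = 0 + 0 + 3
  = 3
Equation: z = 3

z = 3


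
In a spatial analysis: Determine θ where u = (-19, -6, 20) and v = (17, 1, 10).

u·v = (-19)·17 + (-6)·1 + 20·10 = -323 - 6 + 200 = -129
|u| = √((-19)² + (-6)² + 20²) = √797 ≈ 28.23
|v| = √(17² + 1² + 10²) = √390 ≈ 19.75
cos θ = (u·v)/(|u||v|) = -129/(28.23·19.75) ≈ -0.2314
θ = arccos(-0.2314) ≈ 103.4°

103.4°


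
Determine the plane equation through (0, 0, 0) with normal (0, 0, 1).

The plane through P with normal n = (a, b, c) satisfies n·(r - P) = 0,
i.e. ax + by + cz = a·x₀ + b·y₀ + c·z₀.
d = 0·0 + 0·0 + 1·0
  = 0 + 0 + 0
  = 0
Equation: z = 0

z = 0


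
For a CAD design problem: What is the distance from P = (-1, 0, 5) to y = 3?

distance = |a·x₀ + b·y₀ + c·z₀ - d| / √(a² + b² + c²)
  = |0·(-1) + 1·0 + 0·5 - 3| / √(0² + 1² + 0²)
  = |0 + 0 + 0 - 3| / √(0 + 1 + 0)
  = |-3| / √1
  = 3 / 1
  ≈ 3

3


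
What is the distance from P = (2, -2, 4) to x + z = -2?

distance = |a·x₀ + b·y₀ + c·z₀ - d| / √(a² + b² + c²)
  = |1·2 + 0·(-2) + 1·4 - (-2)| / √(1² + 0² + 1²)
  = |2 + 0 + 4 + 2| / √(1 + 0 + 1)
  = |8| / √2
  = 8 / 1.414
  ≈ 5.657

5.657


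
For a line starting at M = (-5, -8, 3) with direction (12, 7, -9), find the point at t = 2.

P(t) = M + t·d
  = (-5 + 12·2, -8 + 7·2, 3 + (-9)·2)
  = (-5 + 24, -8 + 14, 3 - 18)
  = (19, 6, -15)

(19, 6, -15)


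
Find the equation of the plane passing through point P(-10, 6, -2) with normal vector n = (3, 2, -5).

The plane through P with normal n = (a, b, c) satisfies n·(r - P) = 0,
i.e. ax + by + cz = a·x₀ + b·y₀ + c·z₀.
d = 3·(-10) + 2·6 + (-5)·(-2)
  = -30 + 12 + 10
  = -8
Equation: 3x + 2y - 5z = -8

3x + 2y - 5z = -8


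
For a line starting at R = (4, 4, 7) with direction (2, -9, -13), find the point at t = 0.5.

P(t) = R + t·d
  = (4 + 2·0.5, 4 + (-9)·0.5, 7 + (-13)·0.5)
  = (4 + 1, 4 - 4.5, 7 - 6.5)
  = (5, -0.5, 0.5)

(5, -0.5, 0.5)


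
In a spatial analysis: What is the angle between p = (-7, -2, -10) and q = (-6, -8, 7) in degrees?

p·q = (-7)·(-6) + (-2)·(-8) + (-10)·7 = 42 + 16 - 70 = -12
|p| = √((-7)² + (-2)² + (-10)²) = √153 ≈ 12.37
|q| = √((-6)² + (-8)² + 7²) = √149 ≈ 12.21
cos θ = (p·q)/(|p||q|) = -12/(12.37·12.21) ≈ -0.07948
θ = arccos(-0.07948) ≈ 94.56°

94.56°


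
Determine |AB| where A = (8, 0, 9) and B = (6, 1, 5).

d = √[(x₂-x₁)² + (y₂-y₁)² + (z₂-z₁)²]
  = √[(-2)² + 1² + (-4)²]
  = √[4 + 1 + 16]
  = √21
  ≈ 4.583

4.583


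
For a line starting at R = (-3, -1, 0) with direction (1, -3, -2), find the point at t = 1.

P(t) = R + t·d
  = (-3 + 1·1, -1 + (-3)·1, 0 + (-2)·1)
  = (-3 + 1, -1 - 3, 0 - 2)
  = (-2, -4, -2)

(-2, -4, -2)


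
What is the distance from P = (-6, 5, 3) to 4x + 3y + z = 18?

distance = |a·x₀ + b·y₀ + c·z₀ - d| / √(a² + b² + c²)
  = |4·(-6) + 3·5 + 1·3 - 18| / √(4² + 3² + 1²)
  = |-24 + 15 + 3 - 18| / √(16 + 9 + 1)
  = |-24| / √26
  = 24 / 5.099
  ≈ 4.707

4.707


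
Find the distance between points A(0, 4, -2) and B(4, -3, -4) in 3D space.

d = √[(x₂-x₁)² + (y₂-y₁)² + (z₂-z₁)²]
  = √[4² + (-7)² + (-2)²]
  = √[16 + 49 + 4]
  = √69
  ≈ 8.307

8.307


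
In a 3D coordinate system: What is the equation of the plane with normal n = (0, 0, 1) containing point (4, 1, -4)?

The plane through P with normal n = (a, b, c) satisfies n·(r - P) = 0,
i.e. ax + by + cz = a·x₀ + b·y₀ + c·z₀.
d = 0·4 + 0·1 + 1·(-4)
  = 0 + 0 - 4
  = -4
Equation: z = -4

z = -4


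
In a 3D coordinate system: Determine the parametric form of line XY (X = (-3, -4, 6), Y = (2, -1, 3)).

Direction vector d = Y - X = (2 + 3, -1 + 4, 3 - 6) = (5, 3, -3)
Parametric form r = X + t·d:
x = -3 + 5t, y = -4 + 3t, z = 6 - 3t

x = -3 + 5t, y = -4 + 3t, z = 6 - 3t


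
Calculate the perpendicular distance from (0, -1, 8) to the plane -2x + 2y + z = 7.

distance = |a·x₀ + b·y₀ + c·z₀ - d| / √(a² + b² + c²)
  = |(-2)·0 + 2·(-1) + 1·8 - 7| / √((-2)² + 2² + 1²)
  = |0 - 2 + 8 - 7| / √(4 + 4 + 1)
  = |-1| / √9
  = 1 / 3
  ≈ 0.3333

0.3333


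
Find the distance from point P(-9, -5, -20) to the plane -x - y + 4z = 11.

distance = |a·x₀ + b·y₀ + c·z₀ - d| / √(a² + b² + c²)
  = |(-1)·(-9) + (-1)·(-5) + 4·(-20) - 11| / √((-1)² + (-1)² + 4²)
  = |9 + 5 - 80 - 11| / √(1 + 1 + 16)
  = |-77| / √18
  = 77 / 4.243
  ≈ 18.15

18.15


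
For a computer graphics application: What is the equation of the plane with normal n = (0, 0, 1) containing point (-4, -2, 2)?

The plane through P with normal n = (a, b, c) satisfies n·(r - P) = 0,
i.e. ax + by + cz = a·x₀ + b·y₀ + c·z₀.
d = 0·(-4) + 0·(-2) + 1·2
  = 0 + 0 + 2
  = 2
Equation: z = 2

z = 2


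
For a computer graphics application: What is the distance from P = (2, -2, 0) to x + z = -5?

distance = |a·x₀ + b·y₀ + c·z₀ - d| / √(a² + b² + c²)
  = |1·2 + 0·(-2) + 1·0 - (-5)| / √(1² + 0² + 1²)
  = |2 + 0 + 0 + 5| / √(1 + 0 + 1)
  = |7| / √2
  = 7 / 1.414
  ≈ 4.95

4.95


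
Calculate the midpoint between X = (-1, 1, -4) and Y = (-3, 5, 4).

M = ((x₁+x₂)/2, (y₁+y₂)/2, (z₁+z₂)/2)
  = ((-1 - 3)/2, (1 + 5)/2, (-4 + 4)/2)
  = (-4/2, 6/2, 0/2)
  = (-2, 3, 0)

(-2, 3, 0)


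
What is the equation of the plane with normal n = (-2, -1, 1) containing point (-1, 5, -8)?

The plane through P with normal n = (a, b, c) satisfies n·(r - P) = 0,
i.e. ax + by + cz = a·x₀ + b·y₀ + c·z₀.
d = (-2)·(-1) + (-1)·5 + 1·(-8)
  = 2 - 5 - 8
  = -11
Equation: -2x - y + z = -11

-2x - y + z = -11


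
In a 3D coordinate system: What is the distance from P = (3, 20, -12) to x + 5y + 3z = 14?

distance = |a·x₀ + b·y₀ + c·z₀ - d| / √(a² + b² + c²)
  = |1·3 + 5·20 + 3·(-12) - 14| / √(1² + 5² + 3²)
  = |3 + 100 - 36 - 14| / √(1 + 25 + 9)
  = |53| / √35
  = 53 / 5.916
  ≈ 8.959

8.959


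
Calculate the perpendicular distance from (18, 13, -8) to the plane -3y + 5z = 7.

distance = |a·x₀ + b·y₀ + c·z₀ - d| / √(a² + b² + c²)
  = |0·18 + (-3)·13 + 5·(-8) - 7| / √(0² + (-3)² + 5²)
  = |0 - 39 - 40 - 7| / √(0 + 9 + 25)
  = |-86| / √34
  = 86 / 5.831
  ≈ 14.75

14.75


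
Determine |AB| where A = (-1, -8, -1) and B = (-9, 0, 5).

d = √[(x₂-x₁)² + (y₂-y₁)² + (z₂-z₁)²]
  = √[(-8)² + 8² + 6²]
  = √[64 + 64 + 36]
  = √164
  ≈ 12.81

12.81


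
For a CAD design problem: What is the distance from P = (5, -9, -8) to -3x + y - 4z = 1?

distance = |a·x₀ + b·y₀ + c·z₀ - d| / √(a² + b² + c²)
  = |(-3)·5 + 1·(-9) + (-4)·(-8) - 1| / √((-3)² + 1² + (-4)²)
  = |-15 - 9 + 32 - 1| / √(9 + 1 + 16)
  = |7| / √26
  = 7 / 5.099
  ≈ 1.373

1.373


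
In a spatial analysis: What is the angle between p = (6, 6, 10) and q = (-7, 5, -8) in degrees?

p·q = 6·(-7) + 6·5 + 10·(-8) = -42 + 30 - 80 = -92
|p| = √(6² + 6² + 10²) = √172 ≈ 13.11
|q| = √((-7)² + 5² + (-8)²) = √138 ≈ 11.75
cos θ = (p·q)/(|p||q|) = -92/(13.11·11.75) ≈ -0.5972
θ = arccos(-0.5972) ≈ 126.7°

126.7°


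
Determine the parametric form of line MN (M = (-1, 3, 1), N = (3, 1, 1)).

Direction vector d = N - M = (3 + 1, 1 - 3, 1 - 1) = (4, -2, 0)
Parametric form r = M + t·d:
x = -1 + 4t, y = 3 - 2t, z = 1

x = -1 + 4t, y = 3 - 2t, z = 1


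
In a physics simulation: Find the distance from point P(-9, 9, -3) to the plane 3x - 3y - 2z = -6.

distance = |a·x₀ + b·y₀ + c·z₀ - d| / √(a² + b² + c²)
  = |3·(-9) + (-3)·9 + (-2)·(-3) - (-6)| / √(3² + (-3)² + (-2)²)
  = |-27 - 27 + 6 + 6| / √(9 + 9 + 4)
  = |-42| / √22
  = 42 / 4.69
  ≈ 8.954

8.954


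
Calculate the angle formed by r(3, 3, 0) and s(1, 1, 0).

r·s = 3·1 + 3·1 + 0·0 = 3 + 3 + 0 = 6
|r| = √(3² + 3² + 0²) = √18 ≈ 4.243
|s| = √(1² + 1² + 0²) = √2 ≈ 1.414
cos θ = (r·s)/(|r||s|) = 6/(4.243·1.414) ≈ 1
θ = arccos(1) ≈ 0°

0°


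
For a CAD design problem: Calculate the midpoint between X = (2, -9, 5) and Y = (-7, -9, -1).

M = ((x₁+x₂)/2, (y₁+y₂)/2, (z₁+z₂)/2)
  = ((2 - 7)/2, (-9 - 9)/2, (5 - 1)/2)
  = (-5/2, -18/2, 4/2)
  = (-2.5, -9, 2)

(-2.5, -9, 2)


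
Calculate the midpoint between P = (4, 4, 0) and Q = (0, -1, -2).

M = ((x₁+x₂)/2, (y₁+y₂)/2, (z₁+z₂)/2)
  = ((4 + 0)/2, (4 - 1)/2, (0 - 2)/2)
  = (4/2, 3/2, -2/2)
  = (2, 1.5, -1)

(2, 1.5, -1)


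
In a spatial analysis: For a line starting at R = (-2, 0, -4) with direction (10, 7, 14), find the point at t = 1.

P(t) = R + t·d
  = (-2 + 10·1, 0 + 7·1, -4 + 14·1)
  = (-2 + 10, 0 + 7, -4 + 14)
  = (8, 7, 10)

(8, 7, 10)


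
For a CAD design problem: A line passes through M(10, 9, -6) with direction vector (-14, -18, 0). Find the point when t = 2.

P(t) = M + t·d
  = (10 + (-14)·2, 9 + (-18)·2, -6 + 0·2)
  = (10 - 28, 9 - 36, -6 + 0)
  = (-18, -27, -6)

(-18, -27, -6)


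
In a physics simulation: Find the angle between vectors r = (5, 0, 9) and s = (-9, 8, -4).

r·s = 5·(-9) + 0·8 + 9·(-4) = -45 + 0 - 36 = -81
|r| = √(5² + 0² + 9²) = √106 ≈ 10.3
|s| = √((-9)² + 8² + (-4)²) = √161 ≈ 12.69
cos θ = (r·s)/(|r||s|) = -81/(10.3·12.69) ≈ -0.62
θ = arccos(-0.62) ≈ 128.3°

128.3°


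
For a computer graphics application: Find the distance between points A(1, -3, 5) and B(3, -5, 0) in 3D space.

d = √[(x₂-x₁)² + (y₂-y₁)² + (z₂-z₁)²]
  = √[2² + (-2)² + (-5)²]
  = √[4 + 4 + 25]
  = √33
  ≈ 5.745

5.745


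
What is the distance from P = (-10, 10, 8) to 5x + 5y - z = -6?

distance = |a·x₀ + b·y₀ + c·z₀ - d| / √(a² + b² + c²)
  = |5·(-10) + 5·10 + (-1)·8 - (-6)| / √(5² + 5² + (-1)²)
  = |-50 + 50 - 8 + 6| / √(25 + 25 + 1)
  = |-2| / √51
  = 2 / 7.141
  ≈ 0.2801

0.2801


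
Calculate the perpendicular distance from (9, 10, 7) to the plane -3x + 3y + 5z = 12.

distance = |a·x₀ + b·y₀ + c·z₀ - d| / √(a² + b² + c²)
  = |(-3)·9 + 3·10 + 5·7 - 12| / √((-3)² + 3² + 5²)
  = |-27 + 30 + 35 - 12| / √(9 + 9 + 25)
  = |26| / √43
  = 26 / 6.557
  ≈ 3.965

3.965


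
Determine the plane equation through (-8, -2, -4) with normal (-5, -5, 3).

The plane through P with normal n = (a, b, c) satisfies n·(r - P) = 0,
i.e. ax + by + cz = a·x₀ + b·y₀ + c·z₀.
d = (-5)·(-8) + (-5)·(-2) + 3·(-4)
  = 40 + 10 - 12
  = 38
Equation: -5x - 5y + 3z = 38

-5x - 5y + 3z = 38


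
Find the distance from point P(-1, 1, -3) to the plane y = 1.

distance = |a·x₀ + b·y₀ + c·z₀ - d| / √(a² + b² + c²)
  = |0·(-1) + 1·1 + 0·(-3) - 1| / √(0² + 1² + 0²)
  = |0 + 1 + 0 - 1| / √(0 + 1 + 0)
  = |0| / √1
  = 0 / 1
  ≈ 0

0


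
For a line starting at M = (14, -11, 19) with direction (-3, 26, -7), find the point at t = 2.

P(t) = M + t·d
  = (14 + (-3)·2, -11 + 26·2, 19 + (-7)·2)
  = (14 - 6, -11 + 52, 19 - 14)
  = (8, 41, 5)

(8, 41, 5)


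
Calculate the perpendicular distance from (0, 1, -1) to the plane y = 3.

distance = |a·x₀ + b·y₀ + c·z₀ - d| / √(a² + b² + c²)
  = |0·0 + 1·1 + 0·(-1) - 3| / √(0² + 1² + 0²)
  = |0 + 1 + 0 - 3| / √(0 + 1 + 0)
  = |-2| / √1
  = 2 / 1
  ≈ 2

2


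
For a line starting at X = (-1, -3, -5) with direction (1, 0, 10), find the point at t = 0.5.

P(t) = X + t·d
  = (-1 + 1·0.5, -3 + 0·0.5, -5 + 10·0.5)
  = (-1 + 0.5, -3 + 0, -5 + 5)
  = (-0.5, -3, 0)

(-0.5, -3, 0)


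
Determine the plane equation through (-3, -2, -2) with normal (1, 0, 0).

The plane through P with normal n = (a, b, c) satisfies n·(r - P) = 0,
i.e. ax + by + cz = a·x₀ + b·y₀ + c·z₀.
d = 1·(-3) + 0·(-2) + 0·(-2)
  = -3 + 0 + 0
  = -3
Equation: x = -3

x = -3


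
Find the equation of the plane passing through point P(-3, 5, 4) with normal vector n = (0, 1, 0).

The plane through P with normal n = (a, b, c) satisfies n·(r - P) = 0,
i.e. ax + by + cz = a·x₀ + b·y₀ + c·z₀.
d = 0·(-3) + 1·5 + 0·4
  = 0 + 5 + 0
  = 5
Equation: y = 5

y = 5


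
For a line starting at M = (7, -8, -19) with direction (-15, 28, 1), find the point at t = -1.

P(t) = M + t·d
  = (7 + (-15)·(-1), -8 + 28·(-1), -19 + 1·(-1))
  = (7 + 15, -8 - 28, -19 - 1)
  = (22, -36, -20)

(22, -36, -20)


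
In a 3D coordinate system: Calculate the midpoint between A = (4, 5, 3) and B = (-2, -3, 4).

M = ((x₁+x₂)/2, (y₁+y₂)/2, (z₁+z₂)/2)
  = ((4 - 2)/2, (5 - 3)/2, (3 + 4)/2)
  = (2/2, 2/2, 7/2)
  = (1, 1, 3.5)

(1, 1, 3.5)


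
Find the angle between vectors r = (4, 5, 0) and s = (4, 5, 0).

r·s = 4·4 + 5·5 + 0·0 = 16 + 25 + 0 = 41
|r| = √(4² + 5² + 0²) = √41 ≈ 6.403
|s| = √(4² + 5² + 0²) = √41 ≈ 6.403
cos θ = (r·s)/(|r||s|) = 41/(6.403·6.403) ≈ 1
θ = arccos(1) ≈ 0°

0°


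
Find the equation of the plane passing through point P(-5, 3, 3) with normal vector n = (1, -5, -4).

The plane through P with normal n = (a, b, c) satisfies n·(r - P) = 0,
i.e. ax + by + cz = a·x₀ + b·y₀ + c·z₀.
d = 1·(-5) + (-5)·3 + (-4)·3
  = -5 - 15 - 12
  = -32
Equation: x - 5y - 4z = -32

x - 5y - 4z = -32


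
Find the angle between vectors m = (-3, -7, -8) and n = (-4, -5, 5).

m·n = (-3)·(-4) + (-7)·(-5) + (-8)·5 = 12 + 35 - 40 = 7
|m| = √((-3)² + (-7)² + (-8)²) = √122 ≈ 11.05
|n| = √((-4)² + (-5)² + 5²) = √66 ≈ 8.124
cos θ = (m·n)/(|m||n|) = 7/(11.05·8.124) ≈ 0.07801
θ = arccos(0.07801) ≈ 85.53°

85.53°


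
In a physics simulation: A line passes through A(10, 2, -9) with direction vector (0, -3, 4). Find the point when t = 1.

P(t) = A + t·d
  = (10 + 0·1, 2 + (-3)·1, -9 + 4·1)
  = (10 + 0, 2 - 3, -9 + 4)
  = (10, -1, -5)

(10, -1, -5)


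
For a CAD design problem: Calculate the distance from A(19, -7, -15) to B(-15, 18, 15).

d = √[(x₂-x₁)² + (y₂-y₁)² + (z₂-z₁)²]
  = √[(-34)² + 25² + 30²]
  = √[1156 + 625 + 900]
  = √2681
  ≈ 51.78

51.78


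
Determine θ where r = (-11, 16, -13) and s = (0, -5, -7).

r·s = (-11)·0 + 16·(-5) + (-13)·(-7) = 0 - 80 + 91 = 11
|r| = √((-11)² + 16² + (-13)²) = √546 ≈ 23.37
|s| = √(0² + (-5)² + (-7)²) = √74 ≈ 8.602
cos θ = (r·s)/(|r||s|) = 11/(23.37·8.602) ≈ 0.05472
θ = arccos(0.05472) ≈ 86.86°

86.86°


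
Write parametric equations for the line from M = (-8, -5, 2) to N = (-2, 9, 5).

Direction vector d = N - M = (-2 + 8, 9 + 5, 5 - 2) = (6, 14, 3)
Parametric form r = M + t·d:
x = -8 + 6t, y = -5 + 14t, z = 2 + 3t

x = -8 + 6t, y = -5 + 14t, z = 2 + 3t


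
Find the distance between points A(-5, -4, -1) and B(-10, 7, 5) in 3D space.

d = √[(x₂-x₁)² + (y₂-y₁)² + (z₂-z₁)²]
  = √[(-5)² + 11² + 6²]
  = √[25 + 121 + 36]
  = √182
  ≈ 13.49

13.49
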